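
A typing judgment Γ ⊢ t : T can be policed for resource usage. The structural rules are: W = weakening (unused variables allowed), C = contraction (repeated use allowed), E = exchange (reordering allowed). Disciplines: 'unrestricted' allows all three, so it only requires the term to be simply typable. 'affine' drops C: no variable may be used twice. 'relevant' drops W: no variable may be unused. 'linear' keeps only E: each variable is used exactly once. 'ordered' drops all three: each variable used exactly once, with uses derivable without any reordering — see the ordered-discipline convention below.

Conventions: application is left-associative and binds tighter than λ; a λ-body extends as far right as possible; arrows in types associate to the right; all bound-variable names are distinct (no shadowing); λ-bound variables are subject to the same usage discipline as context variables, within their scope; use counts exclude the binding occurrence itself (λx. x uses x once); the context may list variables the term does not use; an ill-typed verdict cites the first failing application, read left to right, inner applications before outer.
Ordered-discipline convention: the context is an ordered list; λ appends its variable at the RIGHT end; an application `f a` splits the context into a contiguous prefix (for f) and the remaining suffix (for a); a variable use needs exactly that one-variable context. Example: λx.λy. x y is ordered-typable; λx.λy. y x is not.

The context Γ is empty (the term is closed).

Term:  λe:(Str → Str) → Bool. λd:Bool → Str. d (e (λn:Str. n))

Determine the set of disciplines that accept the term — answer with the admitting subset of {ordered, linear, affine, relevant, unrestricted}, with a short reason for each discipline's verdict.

admitted in: linear, affine, relevant, unrestricted
use counts: e (λ-bound): 1, d (λ-bound): 1, n (λ-bound): 1
left-to-right use order: d, e, n
typing: ✓ — ((Str → Str) → Bool) → (Bool → Str) → Str
ordered ✗ (no ordered split (uses run d, e, n))
linear ✓ (e, d, n: one use apiece)
affine ✓ (at most one use each (e, d, n))
relevant ✓ (at least one use each (e, d, n))
unrestricted ✓ (type-checks (((Str → Str) → Bool) → (Bool → Str) → Str) and nothing is barred)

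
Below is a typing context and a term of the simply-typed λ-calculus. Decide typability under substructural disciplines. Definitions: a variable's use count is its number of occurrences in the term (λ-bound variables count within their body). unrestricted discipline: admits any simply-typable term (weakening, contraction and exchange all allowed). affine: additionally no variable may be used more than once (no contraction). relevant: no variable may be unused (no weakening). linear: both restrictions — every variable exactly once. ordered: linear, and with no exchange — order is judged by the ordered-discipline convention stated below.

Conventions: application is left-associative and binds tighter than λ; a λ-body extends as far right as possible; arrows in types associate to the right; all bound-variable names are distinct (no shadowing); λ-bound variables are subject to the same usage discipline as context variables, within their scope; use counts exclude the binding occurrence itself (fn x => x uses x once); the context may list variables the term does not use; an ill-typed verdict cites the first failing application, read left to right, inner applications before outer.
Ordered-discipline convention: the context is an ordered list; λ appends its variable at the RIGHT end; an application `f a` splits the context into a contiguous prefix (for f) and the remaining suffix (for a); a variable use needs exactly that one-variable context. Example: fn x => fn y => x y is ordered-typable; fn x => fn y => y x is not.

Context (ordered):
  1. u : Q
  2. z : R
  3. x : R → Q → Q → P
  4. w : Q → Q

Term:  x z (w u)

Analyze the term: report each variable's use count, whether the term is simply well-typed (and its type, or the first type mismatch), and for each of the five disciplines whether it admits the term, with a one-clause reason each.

variable uses: u ×1, z ×1, x ×1, w ×1
uses in reading order: x, z, w, u
typing: the term checks, with type Q → P
ordered: ✗, use order x, z, w, u needs exchange
linear: ✓, each of u, z, x, w used exactly once
affine: ✓, none of u, z, x, w used more than once
relevant: ✓, at least one use each (u, z, x, w)
unrestricted: ✓, simply typable at Q → P; W, C, E all held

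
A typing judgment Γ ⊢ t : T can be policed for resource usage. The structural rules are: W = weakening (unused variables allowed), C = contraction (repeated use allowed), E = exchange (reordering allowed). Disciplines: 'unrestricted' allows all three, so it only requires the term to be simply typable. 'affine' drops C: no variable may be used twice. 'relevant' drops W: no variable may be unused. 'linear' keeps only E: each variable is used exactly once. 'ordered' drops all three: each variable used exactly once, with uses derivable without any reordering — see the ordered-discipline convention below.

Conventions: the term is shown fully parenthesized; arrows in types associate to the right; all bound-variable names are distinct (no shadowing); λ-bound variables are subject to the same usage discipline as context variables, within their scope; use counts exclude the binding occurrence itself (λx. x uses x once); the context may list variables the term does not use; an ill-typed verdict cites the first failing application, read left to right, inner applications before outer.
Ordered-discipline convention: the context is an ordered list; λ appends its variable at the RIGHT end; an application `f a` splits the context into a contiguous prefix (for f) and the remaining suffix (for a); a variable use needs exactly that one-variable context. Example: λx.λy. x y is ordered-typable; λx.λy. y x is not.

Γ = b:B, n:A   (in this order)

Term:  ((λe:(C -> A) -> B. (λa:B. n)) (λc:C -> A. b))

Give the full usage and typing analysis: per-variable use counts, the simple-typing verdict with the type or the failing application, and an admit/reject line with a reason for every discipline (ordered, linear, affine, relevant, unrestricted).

counts: b: 1, n: 1, e [bound]: 0, a [bound]: 0, c [bound]: 0
uses in reading order: n, b
typing: well-typed — term : B -> A
ordered ✗ (e, a, c left unused)
linear ✗ (e, a, c left unused)
affine ✓ (none of b, n, e, a, c used more than once)
relevant ✗ (e, a, c left unused)
unrestricted ✓ (typability at B -> A is all that's needed)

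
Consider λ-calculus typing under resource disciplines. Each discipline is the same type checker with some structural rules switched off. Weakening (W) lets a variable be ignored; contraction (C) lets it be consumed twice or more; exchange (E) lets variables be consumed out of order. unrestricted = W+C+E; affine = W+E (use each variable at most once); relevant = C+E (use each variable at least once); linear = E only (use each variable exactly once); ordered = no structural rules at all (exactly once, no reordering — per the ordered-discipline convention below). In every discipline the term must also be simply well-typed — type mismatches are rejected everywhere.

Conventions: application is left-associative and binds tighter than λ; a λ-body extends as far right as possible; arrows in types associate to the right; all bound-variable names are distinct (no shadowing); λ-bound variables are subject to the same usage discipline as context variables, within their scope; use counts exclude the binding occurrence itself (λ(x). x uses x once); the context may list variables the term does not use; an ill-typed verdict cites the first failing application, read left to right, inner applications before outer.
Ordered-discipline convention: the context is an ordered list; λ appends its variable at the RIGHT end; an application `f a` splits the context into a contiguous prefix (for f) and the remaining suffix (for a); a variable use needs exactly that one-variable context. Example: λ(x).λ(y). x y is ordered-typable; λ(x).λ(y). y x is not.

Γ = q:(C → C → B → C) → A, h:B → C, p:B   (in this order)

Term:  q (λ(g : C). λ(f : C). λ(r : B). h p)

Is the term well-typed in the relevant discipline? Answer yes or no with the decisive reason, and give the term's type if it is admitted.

no — unused: g, f, r — weakening required
variable uses: q ×1, h ×1, p ×1, g (bound) ×0, f (bound) ×0, r (bound) ×0
order of uses: q, h, p
typing: the term checks, with type A
all disciplines: ordered ✗ · linear ✗ · affine ✓ · relevant ✗ · unrestricted ✓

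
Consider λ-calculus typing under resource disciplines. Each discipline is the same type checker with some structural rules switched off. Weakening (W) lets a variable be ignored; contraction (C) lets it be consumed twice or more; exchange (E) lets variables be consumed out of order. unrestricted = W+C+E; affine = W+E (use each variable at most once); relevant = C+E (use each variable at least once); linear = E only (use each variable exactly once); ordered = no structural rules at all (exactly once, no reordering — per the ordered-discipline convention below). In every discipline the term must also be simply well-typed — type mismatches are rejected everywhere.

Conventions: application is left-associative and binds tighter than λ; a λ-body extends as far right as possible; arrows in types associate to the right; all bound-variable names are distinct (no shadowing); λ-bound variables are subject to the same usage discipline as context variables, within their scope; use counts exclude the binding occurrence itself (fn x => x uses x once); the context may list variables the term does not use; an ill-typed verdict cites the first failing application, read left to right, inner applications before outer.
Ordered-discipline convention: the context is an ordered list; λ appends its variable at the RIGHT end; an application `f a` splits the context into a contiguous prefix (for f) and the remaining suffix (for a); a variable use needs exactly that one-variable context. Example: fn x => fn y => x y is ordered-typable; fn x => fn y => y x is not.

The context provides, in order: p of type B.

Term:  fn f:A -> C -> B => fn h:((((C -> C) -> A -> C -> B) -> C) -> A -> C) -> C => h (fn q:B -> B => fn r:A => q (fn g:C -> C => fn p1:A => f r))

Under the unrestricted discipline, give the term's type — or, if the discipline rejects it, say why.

not well-typed under unrestricted — not simply typable
use counts: p ×0, f (λ-bound) ×1, h (λ-bound) ×1, q (λ-bound) ×1, r (λ-bound) ×1, g (λ-bound) ×0, p1 (λ-bound) ×0
uses in reading order: h, q, f, r
typing: ill-typed: argument of type (C -> C) -> A -> C -> B where B is required
per-discipline verdicts: ordered ✗ | linear ✗ | affine ✗ | relevant ✗ | unrestricted ✗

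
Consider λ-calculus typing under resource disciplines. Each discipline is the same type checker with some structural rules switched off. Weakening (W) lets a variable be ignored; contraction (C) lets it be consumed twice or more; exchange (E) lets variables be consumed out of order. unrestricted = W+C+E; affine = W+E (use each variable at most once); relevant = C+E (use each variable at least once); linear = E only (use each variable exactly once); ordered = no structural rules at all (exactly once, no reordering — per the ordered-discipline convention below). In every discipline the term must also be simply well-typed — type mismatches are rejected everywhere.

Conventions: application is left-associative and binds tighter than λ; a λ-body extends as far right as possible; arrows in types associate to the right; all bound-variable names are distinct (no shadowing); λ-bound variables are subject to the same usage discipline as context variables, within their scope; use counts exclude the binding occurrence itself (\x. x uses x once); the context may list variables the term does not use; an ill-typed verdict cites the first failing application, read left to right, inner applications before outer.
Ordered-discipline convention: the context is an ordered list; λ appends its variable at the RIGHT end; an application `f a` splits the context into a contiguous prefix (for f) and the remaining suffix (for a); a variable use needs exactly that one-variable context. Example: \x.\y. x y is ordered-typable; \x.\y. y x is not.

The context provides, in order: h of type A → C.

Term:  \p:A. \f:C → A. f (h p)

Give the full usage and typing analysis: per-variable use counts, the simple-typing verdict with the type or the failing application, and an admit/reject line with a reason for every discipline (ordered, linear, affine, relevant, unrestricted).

usage: h ×1; p [bound] ×1; f [bound] ×1
use order (left to right): f, h, p
typing: ✓ — A → (C → A) → A
ordered: ✗, needs exchange: uses follow f, h, p
linear: ✓, single use per variable (h, p, f)
affine: ✓, no duplicate uses among h, p, f
relevant: ✓, every one of h, p, f appears
unrestricted: ✓, typability at A → (C → A) → A is all that's needed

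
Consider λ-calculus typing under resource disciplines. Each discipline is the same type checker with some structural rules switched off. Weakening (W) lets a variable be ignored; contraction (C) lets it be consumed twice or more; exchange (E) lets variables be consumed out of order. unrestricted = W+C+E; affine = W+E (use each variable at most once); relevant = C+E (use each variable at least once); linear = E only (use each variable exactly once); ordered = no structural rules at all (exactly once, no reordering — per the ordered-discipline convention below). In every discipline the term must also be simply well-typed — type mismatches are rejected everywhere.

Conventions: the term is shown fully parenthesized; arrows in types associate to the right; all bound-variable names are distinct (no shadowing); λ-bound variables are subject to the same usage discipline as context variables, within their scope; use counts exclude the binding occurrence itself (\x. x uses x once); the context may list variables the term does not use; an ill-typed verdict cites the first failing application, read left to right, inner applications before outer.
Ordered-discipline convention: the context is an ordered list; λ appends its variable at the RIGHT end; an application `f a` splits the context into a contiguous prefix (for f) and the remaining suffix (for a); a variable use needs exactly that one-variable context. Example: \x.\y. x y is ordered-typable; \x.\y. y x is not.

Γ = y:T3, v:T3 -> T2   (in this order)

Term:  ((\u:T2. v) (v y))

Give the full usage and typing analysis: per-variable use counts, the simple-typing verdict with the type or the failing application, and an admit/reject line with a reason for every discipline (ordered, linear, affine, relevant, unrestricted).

use counts: y: 1×, v: 2×, u [bound]: 0×
left-to-right use order: v, v, y
typing: ✓ — T3 -> T2
ordered: ✗ — v ×2 used more than once (contraction); unused: u — weakening required
linear: ✗ — v ×2 used more than once (contraction); unused: u — weakening required
affine: ✗ — v ×2 used more than once (contraction)
relevant: ✗ — unused: u — weakening required
unrestricted: ✓ — type-checks (T3 -> T2) and nothing is barred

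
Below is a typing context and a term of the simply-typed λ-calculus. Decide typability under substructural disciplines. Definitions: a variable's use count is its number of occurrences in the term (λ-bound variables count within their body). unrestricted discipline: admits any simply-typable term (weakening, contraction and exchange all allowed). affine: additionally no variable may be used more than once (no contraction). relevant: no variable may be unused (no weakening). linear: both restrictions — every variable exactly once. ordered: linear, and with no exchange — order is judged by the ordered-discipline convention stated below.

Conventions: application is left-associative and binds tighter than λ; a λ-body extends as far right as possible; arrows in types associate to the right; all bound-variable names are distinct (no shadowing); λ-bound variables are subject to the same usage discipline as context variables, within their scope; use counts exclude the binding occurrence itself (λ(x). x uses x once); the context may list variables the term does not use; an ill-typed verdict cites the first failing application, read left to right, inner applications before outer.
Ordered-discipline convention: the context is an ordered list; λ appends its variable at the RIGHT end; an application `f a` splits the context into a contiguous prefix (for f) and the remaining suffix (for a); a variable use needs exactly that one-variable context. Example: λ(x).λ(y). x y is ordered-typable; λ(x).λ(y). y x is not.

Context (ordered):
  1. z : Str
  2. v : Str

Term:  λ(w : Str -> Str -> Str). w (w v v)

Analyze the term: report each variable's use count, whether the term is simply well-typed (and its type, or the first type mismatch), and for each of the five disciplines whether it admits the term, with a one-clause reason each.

usage: z=0; v=2; w (bound)=2
order of uses: w, w, v, v
typing: well-typed — term : (Str -> Str -> Str) -> Str -> Str
ordered: ✗ — uses contraction: v ×2, w ×2; needs weakening: z unused
linear: ✗ — uses contraction: v ×2, w ×2; needs weakening: z unused
affine: ✗ — uses contraction: v ×2, w ×2
relevant: ✗ — needs weakening: z unused
unrestricted: ✓ — simply typable at (Str -> Str -> Str) -> Str -> Str; W, C, E all held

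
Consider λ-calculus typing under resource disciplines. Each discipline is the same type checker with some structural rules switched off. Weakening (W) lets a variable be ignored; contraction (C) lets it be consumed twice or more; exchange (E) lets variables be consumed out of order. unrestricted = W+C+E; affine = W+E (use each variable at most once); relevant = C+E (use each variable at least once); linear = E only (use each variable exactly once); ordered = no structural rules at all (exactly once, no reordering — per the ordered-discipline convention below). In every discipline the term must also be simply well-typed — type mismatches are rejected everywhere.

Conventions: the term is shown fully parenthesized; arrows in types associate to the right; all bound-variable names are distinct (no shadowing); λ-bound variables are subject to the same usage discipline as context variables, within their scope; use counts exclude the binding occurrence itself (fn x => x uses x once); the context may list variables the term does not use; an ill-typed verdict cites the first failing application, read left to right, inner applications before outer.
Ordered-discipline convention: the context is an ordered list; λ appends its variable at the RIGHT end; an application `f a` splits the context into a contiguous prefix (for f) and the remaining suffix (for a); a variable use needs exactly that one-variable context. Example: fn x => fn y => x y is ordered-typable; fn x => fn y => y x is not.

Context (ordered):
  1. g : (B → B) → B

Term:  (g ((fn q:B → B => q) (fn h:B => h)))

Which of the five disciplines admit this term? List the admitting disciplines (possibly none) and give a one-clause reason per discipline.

admitting disciplines: ordered, linear, affine, relevant, unrestricted
use counts: g ×1, q (λ-bound) ×1, h (λ-bound) ×1
use order (left to right): g, q, h
typing: the term checks, with type B
ordered: ✓, g, q, h once each; derivable with no W/C/E
linear: ✓, each of g, q, h used exactly once
affine: ✓, none of g, q, h used more than once
relevant: ✓, g, q, h: all used, weakening unneeded
unrestricted: ✓, typability at B is all that's needed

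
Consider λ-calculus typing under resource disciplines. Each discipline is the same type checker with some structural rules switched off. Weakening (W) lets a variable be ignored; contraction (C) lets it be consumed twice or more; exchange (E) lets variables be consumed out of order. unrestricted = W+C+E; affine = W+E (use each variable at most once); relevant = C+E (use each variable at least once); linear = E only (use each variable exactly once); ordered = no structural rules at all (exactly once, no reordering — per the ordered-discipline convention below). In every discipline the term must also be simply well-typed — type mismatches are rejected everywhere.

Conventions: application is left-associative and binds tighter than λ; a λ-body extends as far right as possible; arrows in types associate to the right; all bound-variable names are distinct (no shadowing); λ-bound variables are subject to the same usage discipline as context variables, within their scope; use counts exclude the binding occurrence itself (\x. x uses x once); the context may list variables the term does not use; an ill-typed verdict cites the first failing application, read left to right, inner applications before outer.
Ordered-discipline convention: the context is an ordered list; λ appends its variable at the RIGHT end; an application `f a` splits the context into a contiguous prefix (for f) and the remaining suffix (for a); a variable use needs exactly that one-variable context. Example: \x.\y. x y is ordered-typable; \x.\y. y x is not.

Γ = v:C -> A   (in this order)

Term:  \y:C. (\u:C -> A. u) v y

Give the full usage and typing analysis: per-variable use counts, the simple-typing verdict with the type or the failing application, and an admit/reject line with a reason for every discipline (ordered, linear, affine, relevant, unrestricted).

usage: v: 1; y (bound): 1; u (bound): 1
uses in reading order: u, v, y
typing: ✓ — C -> A
ordered: ✓ — v, y, u: once each, no exchange needed
linear: ✓ — v, y, u: one use apiece
affine: ✓ — at most one use each (v, y, u)
relevant: ✓ — none of v, y, u goes unused
unrestricted: ✓ — well-typed at C -> A; no restrictions here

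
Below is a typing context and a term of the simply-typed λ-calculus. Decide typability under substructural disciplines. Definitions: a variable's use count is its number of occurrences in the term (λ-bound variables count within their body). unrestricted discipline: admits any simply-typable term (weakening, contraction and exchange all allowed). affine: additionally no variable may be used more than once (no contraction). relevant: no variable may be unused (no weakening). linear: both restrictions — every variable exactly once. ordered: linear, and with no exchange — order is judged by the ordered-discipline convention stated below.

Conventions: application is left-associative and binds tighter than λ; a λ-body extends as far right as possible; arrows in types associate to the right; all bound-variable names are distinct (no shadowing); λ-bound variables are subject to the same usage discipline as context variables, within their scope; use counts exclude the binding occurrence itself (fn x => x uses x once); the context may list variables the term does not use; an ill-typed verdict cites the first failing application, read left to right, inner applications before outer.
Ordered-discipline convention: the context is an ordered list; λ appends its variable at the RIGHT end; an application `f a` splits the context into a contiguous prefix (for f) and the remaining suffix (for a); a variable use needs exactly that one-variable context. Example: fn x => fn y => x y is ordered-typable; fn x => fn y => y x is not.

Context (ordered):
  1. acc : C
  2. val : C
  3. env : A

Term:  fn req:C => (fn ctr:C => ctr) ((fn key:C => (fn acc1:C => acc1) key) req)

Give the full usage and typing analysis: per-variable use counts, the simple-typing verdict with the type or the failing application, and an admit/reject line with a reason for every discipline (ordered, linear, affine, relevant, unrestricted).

variable uses: acc=0; val=0; env=0; req (λ-bound)=1; ctr (λ-bound)=1; key (λ-bound)=1; acc1 (λ-bound)=1
left-to-right use order: ctr, acc1, key, req
typing: well-typed — term : C → C
ordered: ✗, needs weakening: acc, val, env unused
linear: ✗, needs weakening: acc, val, env unused
affine: ✓, no duplicate uses among acc, val, env, req, ctr, key, acc1
relevant: ✗, needs weakening: acc, val, env unused
unrestricted: ✓, type-checks (C → C) and nothing is barred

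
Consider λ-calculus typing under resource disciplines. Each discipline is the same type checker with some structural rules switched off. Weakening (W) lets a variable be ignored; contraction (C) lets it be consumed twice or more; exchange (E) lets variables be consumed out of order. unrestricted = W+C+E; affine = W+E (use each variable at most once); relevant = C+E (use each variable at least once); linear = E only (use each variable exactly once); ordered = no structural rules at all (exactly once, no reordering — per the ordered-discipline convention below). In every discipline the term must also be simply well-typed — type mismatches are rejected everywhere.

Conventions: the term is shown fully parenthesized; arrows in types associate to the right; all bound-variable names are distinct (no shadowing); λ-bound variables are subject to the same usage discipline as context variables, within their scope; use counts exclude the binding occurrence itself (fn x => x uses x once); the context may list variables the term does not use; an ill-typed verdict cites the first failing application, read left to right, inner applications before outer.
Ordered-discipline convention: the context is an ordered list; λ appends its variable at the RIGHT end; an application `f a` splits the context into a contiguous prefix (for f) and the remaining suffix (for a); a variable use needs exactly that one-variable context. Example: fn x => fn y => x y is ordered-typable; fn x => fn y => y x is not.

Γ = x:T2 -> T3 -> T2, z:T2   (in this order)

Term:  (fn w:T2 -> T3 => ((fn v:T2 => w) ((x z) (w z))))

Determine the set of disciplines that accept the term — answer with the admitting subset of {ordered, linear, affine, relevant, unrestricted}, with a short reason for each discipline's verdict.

accepted by: unrestricted
variable uses: x ×1, z ×2, w (λ-bound) ×2, v (λ-bound) ×0
uses in reading order: w, x, z, w, z
typing: ✓ — (T2 -> T3) -> T2 -> T3
ordered: ✗ — z ×2, w ×2 used more than once (contraction); needs weakening: v unused
linear: ✗ — z ×2, w ×2 used more than once (contraction); needs weakening: v unused
affine: ✗ — z ×2, w ×2 used more than once (contraction)
relevant: ✗ — needs weakening: v unused
unrestricted: ✓ — well-typed at (T2 -> T3) -> T2 -> T3; no restrictions here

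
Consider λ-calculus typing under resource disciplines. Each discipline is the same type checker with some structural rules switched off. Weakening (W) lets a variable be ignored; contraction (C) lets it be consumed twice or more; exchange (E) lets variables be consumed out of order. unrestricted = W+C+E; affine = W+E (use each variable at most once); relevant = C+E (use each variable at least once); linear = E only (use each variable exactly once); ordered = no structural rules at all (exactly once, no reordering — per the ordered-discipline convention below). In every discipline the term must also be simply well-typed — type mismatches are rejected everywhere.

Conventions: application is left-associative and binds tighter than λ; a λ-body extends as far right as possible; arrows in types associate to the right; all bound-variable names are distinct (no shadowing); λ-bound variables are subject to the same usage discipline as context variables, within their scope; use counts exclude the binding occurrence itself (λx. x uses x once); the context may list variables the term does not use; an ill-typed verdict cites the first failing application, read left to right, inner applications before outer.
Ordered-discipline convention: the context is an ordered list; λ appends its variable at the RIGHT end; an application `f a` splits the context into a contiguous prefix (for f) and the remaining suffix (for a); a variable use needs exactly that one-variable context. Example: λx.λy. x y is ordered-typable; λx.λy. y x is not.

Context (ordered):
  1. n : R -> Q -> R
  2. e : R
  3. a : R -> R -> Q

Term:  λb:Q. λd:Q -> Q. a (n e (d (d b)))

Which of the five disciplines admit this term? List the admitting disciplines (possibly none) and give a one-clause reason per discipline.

admitted in: relevant, unrestricted
counts: n=1; e=1; a=1; b (bound)=1; d (bound)=2
order of uses: a, n, e, d, d, b
typing: well-typed at Q -> (Q -> Q) -> R -> Q
ordered ✗ (needs contraction — d ×2)
linear ✗ (needs contraction — d ×2)
affine ✗ (needs contraction — d ×2)
relevant ✓ (at least one use each (n, e, a, b, d))
unrestricted ✓ (simply typable at Q -> (Q -> Q) -> R -> Q; W, C, E all held)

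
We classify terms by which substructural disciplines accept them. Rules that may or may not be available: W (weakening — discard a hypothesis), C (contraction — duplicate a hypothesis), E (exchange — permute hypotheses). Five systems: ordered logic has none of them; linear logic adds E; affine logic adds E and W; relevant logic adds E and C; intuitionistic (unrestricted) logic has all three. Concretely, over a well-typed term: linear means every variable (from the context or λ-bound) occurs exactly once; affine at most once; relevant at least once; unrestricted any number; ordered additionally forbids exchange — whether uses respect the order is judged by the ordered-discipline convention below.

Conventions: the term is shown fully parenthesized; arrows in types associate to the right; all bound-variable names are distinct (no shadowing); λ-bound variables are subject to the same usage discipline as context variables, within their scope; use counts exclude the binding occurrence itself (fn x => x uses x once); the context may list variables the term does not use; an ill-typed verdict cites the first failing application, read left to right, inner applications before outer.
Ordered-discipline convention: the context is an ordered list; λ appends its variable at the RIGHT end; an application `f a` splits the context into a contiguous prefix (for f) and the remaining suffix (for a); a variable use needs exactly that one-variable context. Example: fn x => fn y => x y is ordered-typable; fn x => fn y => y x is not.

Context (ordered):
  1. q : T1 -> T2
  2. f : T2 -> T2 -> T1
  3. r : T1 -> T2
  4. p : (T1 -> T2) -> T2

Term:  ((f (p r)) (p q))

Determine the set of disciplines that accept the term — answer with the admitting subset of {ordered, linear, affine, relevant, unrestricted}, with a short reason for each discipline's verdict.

admitting disciplines: relevant, unrestricted
counts: q: 1, f: 1, r: 1, p: 2
left-to-right use order: f, p, r, p, q
typing: well-typed at T1
ordered: ✗ — uses contraction: p ×2
linear: ✗ — uses contraction: p ×2
affine: ✗ — uses contraction: p ×2
relevant: ✓ — at least one use each (q, f, r, p)
unrestricted: ✓ — simply typable at T1; W, C, E all held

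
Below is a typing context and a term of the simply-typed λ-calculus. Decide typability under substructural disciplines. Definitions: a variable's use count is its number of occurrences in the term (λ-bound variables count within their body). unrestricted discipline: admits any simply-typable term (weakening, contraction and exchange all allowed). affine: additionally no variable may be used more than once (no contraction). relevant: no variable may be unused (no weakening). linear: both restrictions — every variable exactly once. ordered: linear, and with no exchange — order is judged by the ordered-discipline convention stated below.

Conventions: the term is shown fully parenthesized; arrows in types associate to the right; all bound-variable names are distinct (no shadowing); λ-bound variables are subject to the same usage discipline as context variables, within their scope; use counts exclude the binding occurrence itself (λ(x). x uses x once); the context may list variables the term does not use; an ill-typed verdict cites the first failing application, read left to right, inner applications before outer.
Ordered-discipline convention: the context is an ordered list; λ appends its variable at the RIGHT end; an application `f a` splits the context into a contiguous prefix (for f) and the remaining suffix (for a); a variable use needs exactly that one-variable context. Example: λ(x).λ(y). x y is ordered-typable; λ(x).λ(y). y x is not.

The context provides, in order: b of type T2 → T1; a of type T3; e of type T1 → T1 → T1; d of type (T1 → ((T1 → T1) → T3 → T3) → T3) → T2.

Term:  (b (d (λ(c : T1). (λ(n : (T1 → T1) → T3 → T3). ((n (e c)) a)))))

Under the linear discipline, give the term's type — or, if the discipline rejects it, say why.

term : T1
counts: b=1, a=1, e=1, d=1, c [bound]=1, n [bound]=1
left-to-right use order: b, d, n, e, c, a
typing: well-typed — term : T1
summary: ordered ✗ · linear ✓ · affine ✓ · relevant ✓ · unrestricted ✓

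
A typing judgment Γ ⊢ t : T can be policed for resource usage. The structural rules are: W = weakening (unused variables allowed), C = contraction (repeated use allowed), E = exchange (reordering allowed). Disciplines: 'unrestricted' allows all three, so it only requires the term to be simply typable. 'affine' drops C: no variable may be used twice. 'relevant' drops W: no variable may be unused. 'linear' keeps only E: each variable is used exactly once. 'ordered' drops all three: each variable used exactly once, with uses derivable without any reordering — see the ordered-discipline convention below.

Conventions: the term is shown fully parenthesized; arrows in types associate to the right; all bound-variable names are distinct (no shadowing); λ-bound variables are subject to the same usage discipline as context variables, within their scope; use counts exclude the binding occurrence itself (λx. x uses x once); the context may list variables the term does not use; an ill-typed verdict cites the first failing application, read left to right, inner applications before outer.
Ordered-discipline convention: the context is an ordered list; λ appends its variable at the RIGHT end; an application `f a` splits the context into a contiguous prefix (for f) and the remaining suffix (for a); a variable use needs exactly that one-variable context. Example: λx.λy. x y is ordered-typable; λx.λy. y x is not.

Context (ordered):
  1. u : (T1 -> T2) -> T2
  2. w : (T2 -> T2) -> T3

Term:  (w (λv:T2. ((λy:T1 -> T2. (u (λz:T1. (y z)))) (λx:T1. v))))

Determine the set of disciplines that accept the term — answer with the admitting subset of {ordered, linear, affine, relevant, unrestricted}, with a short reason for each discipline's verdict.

admitted in: affine, unrestricted
usage: u=1, w=1, v (bound)=1, y (bound)=1, z (bound)=1, x (bound)=0
order of uses: w, u, y, z, v
typing: well-typed — term : T3
ordered ✗ (x never used (weakening))
linear ✗ (x never used (weakening))
affine ✓ (u, w, v, y, z, x: no repeats, contraction unneeded)
relevant ✗ (x never used (weakening))
unrestricted ✓ (typability at T3 is all that's needed)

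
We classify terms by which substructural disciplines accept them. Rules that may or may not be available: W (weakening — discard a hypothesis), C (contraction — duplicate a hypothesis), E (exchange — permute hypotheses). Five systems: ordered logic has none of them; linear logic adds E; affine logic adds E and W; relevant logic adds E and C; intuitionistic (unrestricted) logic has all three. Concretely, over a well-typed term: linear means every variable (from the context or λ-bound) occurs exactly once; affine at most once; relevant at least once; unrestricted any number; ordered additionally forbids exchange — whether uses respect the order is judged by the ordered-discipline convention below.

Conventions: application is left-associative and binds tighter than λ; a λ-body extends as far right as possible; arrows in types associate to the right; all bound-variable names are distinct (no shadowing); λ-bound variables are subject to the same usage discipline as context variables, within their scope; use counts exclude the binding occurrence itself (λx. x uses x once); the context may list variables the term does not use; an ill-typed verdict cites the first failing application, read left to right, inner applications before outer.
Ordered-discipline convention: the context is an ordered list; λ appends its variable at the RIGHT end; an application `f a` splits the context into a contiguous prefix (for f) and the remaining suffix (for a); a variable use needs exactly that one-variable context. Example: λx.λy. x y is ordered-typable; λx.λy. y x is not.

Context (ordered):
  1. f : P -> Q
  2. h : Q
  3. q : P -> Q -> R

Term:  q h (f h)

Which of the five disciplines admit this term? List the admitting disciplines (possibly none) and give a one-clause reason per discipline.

admitting disciplines: none
use counts: f=1, h=2, q=1
order of uses: q, h, f, h
typing: ill-typed: a function awaiting P gets Q
ordered ✗ (the type mismatch rejects it)
linear ✗ (not simply typable)
affine ✗ (fails simple typing)
relevant ✗ (a type mismatch blocks all five)
unrestricted ✗ (the type mismatch rejects it)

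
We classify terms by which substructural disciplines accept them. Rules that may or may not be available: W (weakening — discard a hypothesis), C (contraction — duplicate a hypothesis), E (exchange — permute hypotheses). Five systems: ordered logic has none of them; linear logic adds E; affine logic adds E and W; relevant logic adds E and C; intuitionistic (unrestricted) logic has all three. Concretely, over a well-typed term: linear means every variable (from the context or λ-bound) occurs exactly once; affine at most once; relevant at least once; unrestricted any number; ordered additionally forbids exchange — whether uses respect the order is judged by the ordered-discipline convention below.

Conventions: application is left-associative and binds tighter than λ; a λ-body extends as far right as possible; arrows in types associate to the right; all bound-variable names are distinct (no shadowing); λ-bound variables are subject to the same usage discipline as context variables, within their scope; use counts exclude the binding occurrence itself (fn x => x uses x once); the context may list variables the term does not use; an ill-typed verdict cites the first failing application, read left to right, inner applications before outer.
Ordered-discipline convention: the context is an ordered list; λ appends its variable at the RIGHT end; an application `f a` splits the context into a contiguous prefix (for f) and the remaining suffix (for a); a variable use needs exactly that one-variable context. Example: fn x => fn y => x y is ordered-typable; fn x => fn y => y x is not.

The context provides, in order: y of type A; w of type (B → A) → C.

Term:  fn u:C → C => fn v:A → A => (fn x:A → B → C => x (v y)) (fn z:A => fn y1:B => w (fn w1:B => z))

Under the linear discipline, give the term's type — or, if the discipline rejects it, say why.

not well-typed under linear — unused: u, y1, w1 — weakening required
counts: y=1, w=1, u (λ-bound)=0, v (λ-bound)=1, x (λ-bound)=1, z (λ-bound)=1, y1 (λ-bound)=0, w1 (λ-bound)=0
use order (left to right): x, v, y, w, z
typing: the term checks, with type (C → C) → (A → A) → B → C
summary: ordered ✗ | linear ✗ | affine ✓ | relevant ✗ | unrestricted ✓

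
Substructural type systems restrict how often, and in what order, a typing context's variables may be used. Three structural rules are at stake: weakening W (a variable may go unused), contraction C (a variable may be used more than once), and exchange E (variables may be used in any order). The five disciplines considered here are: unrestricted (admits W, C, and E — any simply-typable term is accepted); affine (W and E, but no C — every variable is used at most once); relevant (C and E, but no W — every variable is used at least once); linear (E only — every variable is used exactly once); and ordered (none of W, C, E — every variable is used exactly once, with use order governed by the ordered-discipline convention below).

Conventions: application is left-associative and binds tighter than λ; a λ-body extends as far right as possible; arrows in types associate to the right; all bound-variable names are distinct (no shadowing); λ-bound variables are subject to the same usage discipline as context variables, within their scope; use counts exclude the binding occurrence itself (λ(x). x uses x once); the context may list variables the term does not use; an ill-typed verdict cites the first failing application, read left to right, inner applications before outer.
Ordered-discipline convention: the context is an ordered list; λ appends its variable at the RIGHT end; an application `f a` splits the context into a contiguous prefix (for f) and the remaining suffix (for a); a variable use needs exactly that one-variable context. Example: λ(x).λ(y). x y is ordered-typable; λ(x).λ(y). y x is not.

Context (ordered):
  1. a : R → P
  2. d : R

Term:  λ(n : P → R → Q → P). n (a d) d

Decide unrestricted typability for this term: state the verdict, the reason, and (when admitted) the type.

yes — type-checks ((P → R → Q → P) → Q → P) and nothing is barred; term : (P → R → Q → P) → Q → P
usage: a: 1×, d: 2×, n [bound]: 1×
order of uses: n, a, d, d
typing: ✓ — (P → R → Q → P) → Q → P
summary: ordered ✗ · linear ✗ · affine ✗ · relevant ✓ · unrestricted ✓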